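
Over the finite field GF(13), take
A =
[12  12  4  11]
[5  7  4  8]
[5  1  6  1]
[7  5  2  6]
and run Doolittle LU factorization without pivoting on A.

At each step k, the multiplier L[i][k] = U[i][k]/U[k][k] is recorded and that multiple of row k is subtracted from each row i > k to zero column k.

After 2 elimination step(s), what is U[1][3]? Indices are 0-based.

Step 1: pivot at (0,0) is 12.
  row1 ← row1 − (8)·row0  ⇒  L[1][0]=8, U row1=(0, 2, 11, 11)
  row2 ← row2 − (8)·row0  ⇒  L[2][0]=8, U row2=(0, 9, 0, 4)
  row3 ← row3 − (6)·row0  ⇒  L[3][0]=6, U row3=(0, 11, 4, 5)
Step 2: pivot at (1,1) is 2.
  row2 ← row2 − (11)·row1  ⇒  L[2][1]=11, U row2=(0, 0, 9, 0)
  row3 ← row3 − (12)·row1  ⇒  L[3][1]=12, U row3=(0, 0, 2, 3)

U[1][3] = 11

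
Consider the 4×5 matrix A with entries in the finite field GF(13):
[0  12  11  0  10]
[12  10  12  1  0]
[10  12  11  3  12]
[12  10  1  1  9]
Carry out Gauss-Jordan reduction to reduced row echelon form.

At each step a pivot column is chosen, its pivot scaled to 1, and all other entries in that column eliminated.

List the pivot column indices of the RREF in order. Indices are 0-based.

pivot columns: 0, 1, 2, 4

pivot(0,0): swap R0↔R1
pivot(0,0)=12: scale R0 → (1, 3, 1, 12, 0)
  clear (2,0): R2 −= (10)R0 → (0, 8, 1, 0, 12)
  clear (3,0): R3 −= (12)R0 → (0, 0, 2, 0, 9)
pivot(1,1)=12: scale R1 → (0, 1, 2, 0, 3)
  clear (0,1): R0 −= (3)R1 → (1, 0, 8, 12, 4)
  clear (2,1): R2 −= (8)R1 → (0, 0, 11, 0, 1)
pivot(2,2)=11: scale R2 → (0, 0, 1, 0, 6)
  clear (0,2): R0 −= (8)R2 → (1, 0, 0, 12, 8)
  clear (1,2): R1 −= (2)R2 → (0, 1, 0, 0, 4)
  clear (3,2): R3 −= (2)R2 → (0, 0, 0, 0, 10)
col 3: no nonzero at/below row 3; advance.
pivot(3,4)=10: scale R3 → (0, 0, 0, 0, 1)
  clear (0,4): R0 −= (8)R3 → (1, 0, 0, 12, 0)
  clear (1,4): R1 −= (4)R3 → (0, 1, 0, 0, 0)
  clear (2,4): R2 −= (6)R3 → (0, 0, 1, 0, 0)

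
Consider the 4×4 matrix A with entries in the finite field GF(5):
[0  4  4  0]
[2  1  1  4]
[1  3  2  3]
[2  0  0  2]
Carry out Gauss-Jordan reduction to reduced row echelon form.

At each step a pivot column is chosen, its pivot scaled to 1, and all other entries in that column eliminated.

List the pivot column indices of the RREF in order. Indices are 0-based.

pivot columns: 0, 1, 2, 3

[1] R0 <-> R1
[1] R0 /= 2  ⇒  (1, 3, 3, 2)
     R2 -= 1·R0  ⇒  (0, 0, 4, 1)
     R3 -= 2·R0  ⇒  (0, 4, 4, 3)
[2] R1 /= 4  ⇒  (0, 1, 1, 0)
     R0 -= 3·R1  ⇒  (1, 0, 0, 2)
     R3 -= 4·R1  ⇒  (0, 0, 0, 3)
[3] R2 /= 4  ⇒  (0, 0, 1, 4)
     R1 -= 1·R2  ⇒  (0, 1, 0, 1)
[4] R3 /= 3  ⇒  (0, 0, 0, 1)
     R0 -= 2·R3  ⇒  (1, 0, 0, 0)
     R1 -= 1·R3  ⇒  (0, 1, 0, 0)
     R2 -= 4·R3  ⇒  (0, 0, 1, 0)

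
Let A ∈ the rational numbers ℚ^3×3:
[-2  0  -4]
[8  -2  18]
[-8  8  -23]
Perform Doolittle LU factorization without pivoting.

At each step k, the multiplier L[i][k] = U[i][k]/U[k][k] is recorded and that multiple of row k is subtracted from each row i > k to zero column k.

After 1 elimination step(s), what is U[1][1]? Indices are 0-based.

U[1][1] = -2

Step 1: pivot at (0,0) is -2.
  row1 ← row1 − (-4)·row0  ⇒  L[1][0]=-4, U row1=(0, -2, 2)
  row2 ← row2 − (4)·row0  ⇒  L[2][0]=4, U row2=(0, 8, -7)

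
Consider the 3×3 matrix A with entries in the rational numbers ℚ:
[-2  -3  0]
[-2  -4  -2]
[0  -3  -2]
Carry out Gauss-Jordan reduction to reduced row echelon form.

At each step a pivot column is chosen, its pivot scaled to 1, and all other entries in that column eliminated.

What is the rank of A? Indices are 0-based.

step 1: normalize row 0 (÷-2) = (1, 3/2, 0)
  row 1: subtract -2×row0 = (0, -1, -2)
step 2: normalize row 1 (÷-1) = (0, 1, 2)
  row 0: subtract 3/2×row1 = (1, 0, -3)
  row 2: subtract -3×row1 = (0, 0, 4)
step 3: normalize row 2 (÷4) = (0, 0, 1)
  row 0: subtract -3×row2 = (1, 0, 0)
  row 1: subtract 2×row2 = (0, 1, 0)

rank = 3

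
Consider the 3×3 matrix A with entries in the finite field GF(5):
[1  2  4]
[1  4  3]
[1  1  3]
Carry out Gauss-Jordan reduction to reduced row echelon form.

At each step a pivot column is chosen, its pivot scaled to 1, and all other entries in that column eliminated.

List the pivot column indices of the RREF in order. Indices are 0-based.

pivot(0,0)=1: scale R0 → (1, 2, 4)
  clear (1,0): R1 −= (1)R0 → (0, 2, 4)
  clear (2,0): R2 −= (1)R0 → (0, 4, 4)
pivot(1,1)=2: scale R1 → (0, 1, 2)
  clear (0,1): R0 −= (2)R1 → (1, 0, 0)
  clear (2,1): R2 −= (4)R1 → (0, 0, 1)
pivot(2,2)=1: scale R2 → (0, 0, 1)
  clear (1,2): R1 −= (2)R2 → (0, 1, 0)

pivot columns: 0, 1, 2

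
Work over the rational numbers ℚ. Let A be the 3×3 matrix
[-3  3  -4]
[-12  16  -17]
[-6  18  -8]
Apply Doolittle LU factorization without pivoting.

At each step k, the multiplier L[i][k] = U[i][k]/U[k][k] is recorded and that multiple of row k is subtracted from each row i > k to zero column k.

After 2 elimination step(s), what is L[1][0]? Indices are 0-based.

Step 1: pivot at (0,0) is -3.
  row1 ← row1 − (4)·row0  ⇒  L[1][0]=4, U row1=(0, 4, -1)
  row2 ← row2 − (2)·row0  ⇒  L[2][0]=2, U row2=(0, 12, 0)
Step 2: pivot at (1,1) is 4.
  row2 ← row2 − (3)·row1  ⇒  L[2][1]=3, U row2=(0, 0, 3)

L[1][0] = 4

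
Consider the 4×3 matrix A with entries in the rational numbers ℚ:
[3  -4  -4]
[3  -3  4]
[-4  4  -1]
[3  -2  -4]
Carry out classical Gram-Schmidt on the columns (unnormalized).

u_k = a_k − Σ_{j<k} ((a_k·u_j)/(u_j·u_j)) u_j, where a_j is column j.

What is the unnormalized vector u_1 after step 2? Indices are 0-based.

u_1 = (-1, 0, 0, 1)

Step 1: u_0 = a_0 = (3, 3, -4, 3).
Step 2: u_1 = a_1 − (-1)·u_0 = (-1, 0, 0, 1).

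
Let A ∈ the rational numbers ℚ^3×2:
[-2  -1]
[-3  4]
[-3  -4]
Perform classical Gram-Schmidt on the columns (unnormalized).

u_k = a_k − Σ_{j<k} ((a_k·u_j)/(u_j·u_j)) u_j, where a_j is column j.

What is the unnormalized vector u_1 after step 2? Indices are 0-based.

Step 1: u_0 = a_0 = (-2, -3, -3).
Step 2: u_1 = a_1 − (1/11)·u_0 = (-9/11, 47/11, -41/11).

u_1 = (-9/11, 47/11, -41/11)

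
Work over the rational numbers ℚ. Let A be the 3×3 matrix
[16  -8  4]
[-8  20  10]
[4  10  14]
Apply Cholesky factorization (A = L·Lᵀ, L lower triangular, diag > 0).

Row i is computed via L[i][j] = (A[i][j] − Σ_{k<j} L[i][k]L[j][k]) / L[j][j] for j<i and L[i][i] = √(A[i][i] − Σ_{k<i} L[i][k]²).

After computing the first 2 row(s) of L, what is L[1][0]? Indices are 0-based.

Step 1: L[0][0] = √(16) = 4.
  L[1][0] = (-8) / L[0][0] = -2.
Step 2: L[1][1] = √(16) = 4.

L[1][0] = -2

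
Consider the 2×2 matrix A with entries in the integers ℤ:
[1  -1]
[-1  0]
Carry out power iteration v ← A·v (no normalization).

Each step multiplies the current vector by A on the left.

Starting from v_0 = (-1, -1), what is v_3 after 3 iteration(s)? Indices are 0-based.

v_3 = (-1, 1)

v_0 = (-1, -1).
v_1 = A·v_0 = (0, 1).
v_2 = A·v_1 = (-1, 0).
v_3 = A·v_2 = (-1, 1).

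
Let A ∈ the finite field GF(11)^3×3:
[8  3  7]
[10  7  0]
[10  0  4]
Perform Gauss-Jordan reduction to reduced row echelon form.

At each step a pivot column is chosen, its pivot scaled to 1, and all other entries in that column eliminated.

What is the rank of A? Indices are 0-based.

rank = 3

pivot(0,0)=8: scale R0 → (1, 10, 5)
  clear (1,0): R1 −= (10)R0 → (0, 6, 5)
  clear (2,0): R2 −= (10)R0 → (0, 10, 9)
pivot(1,1)=6: scale R1 → (0, 1, 10)
  clear (0,1): R0 −= (10)R1 → (1, 0, 4)
  clear (2,1): R2 −= (10)R1 → (0, 0, 8)
pivot(2,2)=8: scale R2 → (0, 0, 1)
  clear (0,2): R0 −= (4)R2 → (1, 0, 0)
  clear (1,2): R1 −= (10)R2 → (0, 1, 0)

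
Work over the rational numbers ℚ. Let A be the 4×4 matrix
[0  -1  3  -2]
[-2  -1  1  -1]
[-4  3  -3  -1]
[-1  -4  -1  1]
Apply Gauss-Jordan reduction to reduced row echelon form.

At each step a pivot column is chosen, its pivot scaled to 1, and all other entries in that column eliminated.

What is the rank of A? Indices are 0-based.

rank = 4

[1] R0 <-> R1
[1] R0 /= -2  ⇒  (1, 1/2, -1/2, 1/2)
     R2 -= -4·R0  ⇒  (0, 5, -5, 1)
     R3 -= -1·R0  ⇒  (0, -7/2, -3/2, 3/2)
[2] R1 /= -1  ⇒  (0, 1, -3, 2)
     R0 -= 1/2·R1  ⇒  (1, 0, 1, -1/2)
     R2 -= 5·R1  ⇒  (0, 0, 10, -9)
     R3 -= -7/2·R1  ⇒  (0, 0, -12, 17/2)
[3] R2 /= 10  ⇒  (0, 0, 1, -9/10)
     R0 -= 1·R2  ⇒  (1, 0, 0, 2/5)
     R1 -= -3·R2  ⇒  (0, 1, 0, -7/10)
     R3 -= -12·R2  ⇒  (0, 0, 0, -23/10)
[4] R3 /= -23/10  ⇒  (0, 0, 0, 1)
     R0 -= 2/5·R3  ⇒  (1, 0, 0, 0)
     R1 -= -7/10·R3  ⇒  (0, 1, 0, 0)
     R2 -= -9/10·R3  ⇒  (0, 0, 1, 0)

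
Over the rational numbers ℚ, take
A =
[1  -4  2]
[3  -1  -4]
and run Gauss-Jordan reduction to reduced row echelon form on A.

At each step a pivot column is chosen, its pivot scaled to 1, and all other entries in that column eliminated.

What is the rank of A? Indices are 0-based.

step 1: normalize row 0 (÷1) = (1, -4, 2)
  row 1: subtract 3×row0 = (0, 11, -10)
step 2: normalize row 1 (÷11) = (0, 1, -10/11)
  row 0: subtract -4×row1 = (1, 0, -18/11)

rank = 2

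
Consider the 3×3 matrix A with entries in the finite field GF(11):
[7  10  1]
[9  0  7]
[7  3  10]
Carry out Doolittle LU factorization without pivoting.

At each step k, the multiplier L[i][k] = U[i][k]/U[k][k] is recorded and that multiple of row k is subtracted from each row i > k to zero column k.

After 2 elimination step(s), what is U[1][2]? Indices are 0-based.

U[1][2] = 1

[col 0] pivot 7
  R1 -= 6*R0 → (0, 6, 1)  (L[1][0] := 6)
  R2 -= 1*R0 → (0, 4, 9)  (L[2][0] := 1)
[col 1] pivot 6
  R2 -= 8*R1 → (0, 0, 1)  (L[2][1] := 8)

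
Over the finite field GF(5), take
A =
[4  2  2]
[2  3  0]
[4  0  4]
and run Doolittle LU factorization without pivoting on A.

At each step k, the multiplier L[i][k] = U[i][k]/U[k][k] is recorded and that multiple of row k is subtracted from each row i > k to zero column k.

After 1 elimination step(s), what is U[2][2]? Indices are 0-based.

U[2][2] = 2

[col 0] pivot 4
  R1 -= 3*R0 → (0, 2, 4)  (L[1][0] := 3)
  R2 -= 1*R0 → (0, 3, 2)  (L[2][0] := 1)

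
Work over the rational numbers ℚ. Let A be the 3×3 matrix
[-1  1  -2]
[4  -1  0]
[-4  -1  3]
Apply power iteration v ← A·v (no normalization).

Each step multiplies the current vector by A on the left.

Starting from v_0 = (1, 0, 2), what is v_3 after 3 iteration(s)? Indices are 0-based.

v_0 = (1, 0, 2).
v_1 = A·v_0 = (-5, 4, 2).
v_2 = A·v_1 = (5, -24, 22).
v_3 = A·v_2 = (-73, 44, 70).

v_3 = (-73, 44, 70)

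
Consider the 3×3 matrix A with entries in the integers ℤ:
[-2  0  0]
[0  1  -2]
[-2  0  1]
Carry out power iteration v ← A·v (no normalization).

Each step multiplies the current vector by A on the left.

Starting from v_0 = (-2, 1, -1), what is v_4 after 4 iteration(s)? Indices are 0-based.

v_0 = (-2, 1, -1).
v_1 = A·v_0 = (4, 3, 3).
v_2 = A·v_1 = (-8, -3, -5).
v_3 = A·v_2 = (16, 7, 11).
v_4 = A·v_3 = (-32, -15, -21).

v_4 = (-32, -15, -21)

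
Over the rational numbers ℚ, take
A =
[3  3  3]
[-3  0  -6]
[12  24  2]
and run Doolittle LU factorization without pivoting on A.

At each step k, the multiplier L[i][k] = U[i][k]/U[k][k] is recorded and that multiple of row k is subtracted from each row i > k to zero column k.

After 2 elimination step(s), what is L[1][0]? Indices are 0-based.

k=0: U[0][0]=3
  eliminate (1,0): mult=-1, new row 1: (0, 3, -3); set L[1][0]=-1
  eliminate (2,0): mult=4, new row 2: (0, 12, -10); set L[2][0]=4
k=1: U[1][1]=3
  eliminate (2,1): mult=4, new row 2: (0, 0, 2); set L[2][1]=4

L[1][0] = -1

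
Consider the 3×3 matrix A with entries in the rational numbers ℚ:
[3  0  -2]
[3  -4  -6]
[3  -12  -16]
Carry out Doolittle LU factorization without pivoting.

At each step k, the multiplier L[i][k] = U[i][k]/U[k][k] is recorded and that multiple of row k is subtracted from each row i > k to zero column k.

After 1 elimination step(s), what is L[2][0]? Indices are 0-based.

k=0: U[0][0]=3
  eliminate (1,0): mult=1, new row 1: (0, -4, -4); set L[1][0]=1
  eliminate (2,0): mult=1, new row 2: (0, -12, -14); set L[2][0]=1

L[2][0] = 1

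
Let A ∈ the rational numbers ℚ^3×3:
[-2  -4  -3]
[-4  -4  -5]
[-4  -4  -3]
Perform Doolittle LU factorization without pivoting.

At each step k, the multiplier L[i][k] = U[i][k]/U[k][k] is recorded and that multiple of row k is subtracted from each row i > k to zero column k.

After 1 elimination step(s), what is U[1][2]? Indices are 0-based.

U[1][2] = 1

[col 0] pivot -2
  R1 -= 2*R0 → (0, 4, 1)  (L[1][0] := 2)
  R2 -= 2*R0 → (0, 4, 3)  (L[2][0] := 2)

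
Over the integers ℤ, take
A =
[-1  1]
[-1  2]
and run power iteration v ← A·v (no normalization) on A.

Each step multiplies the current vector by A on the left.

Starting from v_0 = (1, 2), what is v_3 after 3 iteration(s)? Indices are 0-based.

v_3 = (3, 8)

v_0 = (1, 2).
v_1 = A·v_0 = (1, 3).
v_2 = A·v_1 = (2, 5).
v_3 = A·v_2 = (3, 8).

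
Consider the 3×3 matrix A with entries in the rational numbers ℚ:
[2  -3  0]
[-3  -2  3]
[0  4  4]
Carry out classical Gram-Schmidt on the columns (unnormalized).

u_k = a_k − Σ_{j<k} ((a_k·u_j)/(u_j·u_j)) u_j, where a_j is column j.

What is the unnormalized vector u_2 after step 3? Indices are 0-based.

Step 1: u_0 = a_0 = (2, -3, 0).
Step 2: u_1 = a_1 − (0)·u_0 = (-3, -2, 4).
Step 3: u_2 = a_2 − (-9/13)·u_0 − (10/29)·u_1 = (912/377, 608/377, 76/29).

u_2 = (912/377, 608/377, 76/29)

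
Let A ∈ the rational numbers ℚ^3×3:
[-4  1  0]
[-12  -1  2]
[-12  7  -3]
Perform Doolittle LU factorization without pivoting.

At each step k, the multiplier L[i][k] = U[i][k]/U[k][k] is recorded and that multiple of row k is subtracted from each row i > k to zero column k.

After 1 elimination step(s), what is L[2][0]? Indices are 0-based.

L[2][0] = 3

[col 0] pivot -4
  R1 -= 3*R0 → (0, -4, 2)  (L[1][0] := 3)
  R2 -= 3*R0 → (0, 4, -3)  (L[2][0] := 3)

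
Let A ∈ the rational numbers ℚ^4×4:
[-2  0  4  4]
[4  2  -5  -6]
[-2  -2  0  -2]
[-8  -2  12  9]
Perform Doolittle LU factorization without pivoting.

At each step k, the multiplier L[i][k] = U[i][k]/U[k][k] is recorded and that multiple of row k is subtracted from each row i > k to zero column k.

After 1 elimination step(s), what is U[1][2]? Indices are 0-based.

k=0: U[0][0]=-2
  eliminate (1,0): mult=-2, new row 1: (0, 2, 3, 2); set L[1][0]=-2
  eliminate (2,0): mult=1, new row 2: (0, -2, -4, -6); set L[2][0]=1
  eliminate (3,0): mult=4, new row 3: (0, -2, -4, -7); set L[3][0]=4

U[1][2] = 3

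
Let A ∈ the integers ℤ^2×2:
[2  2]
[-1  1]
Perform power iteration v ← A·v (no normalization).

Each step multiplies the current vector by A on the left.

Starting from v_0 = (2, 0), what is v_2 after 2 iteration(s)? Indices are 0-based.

v_2 = (4, -6)

v_0 = (2, 0).
v_1 = A·v_0 = (4, -2).
v_2 = A·v_1 = (4, -6).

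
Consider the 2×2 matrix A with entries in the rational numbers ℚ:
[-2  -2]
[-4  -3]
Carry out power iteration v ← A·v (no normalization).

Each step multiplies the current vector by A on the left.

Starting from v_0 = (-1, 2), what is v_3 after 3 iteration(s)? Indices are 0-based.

v_0 = (-1, 2).
v_1 = A·v_0 = (-2, -2).
v_2 = A·v_1 = (8, 14).
v_3 = A·v_2 = (-44, -74).

v_3 = (-44, -74)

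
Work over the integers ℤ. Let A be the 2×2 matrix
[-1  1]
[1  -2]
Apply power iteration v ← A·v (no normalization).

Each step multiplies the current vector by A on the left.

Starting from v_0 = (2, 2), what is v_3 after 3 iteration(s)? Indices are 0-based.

v_0 = (2, 2).
v_1 = A·v_0 = (0, -2).
v_2 = A·v_1 = (-2, 4).
v_3 = A·v_2 = (6, -10).

v_3 = (6, -10)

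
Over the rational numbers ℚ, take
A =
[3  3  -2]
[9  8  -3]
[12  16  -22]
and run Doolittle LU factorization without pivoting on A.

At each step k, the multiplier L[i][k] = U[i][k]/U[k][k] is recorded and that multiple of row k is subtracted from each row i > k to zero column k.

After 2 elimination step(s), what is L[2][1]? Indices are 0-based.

Step 1: pivot at (0,0) is 3.
  row1 ← row1 − (3)·row0  ⇒  L[1][0]=3, U row1=(0, -1, 3)
  row2 ← row2 − (4)·row0  ⇒  L[2][0]=4, U row2=(0, 4, -14)
Step 2: pivot at (1,1) is -1.
  row2 ← row2 − (-4)·row1  ⇒  L[2][1]=-4, U row2=(0, 0, -2)

L[2][1] = -4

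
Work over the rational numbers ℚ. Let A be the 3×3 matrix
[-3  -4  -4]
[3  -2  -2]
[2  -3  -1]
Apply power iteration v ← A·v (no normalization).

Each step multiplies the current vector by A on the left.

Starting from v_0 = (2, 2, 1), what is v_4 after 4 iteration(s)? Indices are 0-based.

v_0 = (2, 2, 1).
v_1 = A·v_0 = (-18, 0, -3).
v_2 = A·v_1 = (66, -48, -33).
v_3 = A·v_2 = (126, 360, 309).
v_4 = A·v_3 = (-3054, -960, -1137).

v_4 = (-3054, -960, -1137)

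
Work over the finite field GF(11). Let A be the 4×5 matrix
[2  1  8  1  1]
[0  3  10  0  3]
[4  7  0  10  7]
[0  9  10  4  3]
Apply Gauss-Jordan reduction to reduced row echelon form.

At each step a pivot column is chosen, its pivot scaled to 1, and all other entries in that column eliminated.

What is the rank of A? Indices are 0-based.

rank = 4

[1] R0 /= 2  ⇒  (1, 6, 4, 6, 6)
     R2 -= 4·R0  ⇒  (0, 5, 6, 8, 5)
[2] R1 /= 3  ⇒  (0, 1, 7, 0, 1)
     R0 -= 6·R1  ⇒  (1, 0, 6, 6, 0)
     R2 -= 5·R1  ⇒  (0, 0, 4, 8, 0)
     R3 -= 9·R1  ⇒  (0, 0, 2, 4, 5)
[3] R2 /= 4  ⇒  (0, 0, 1, 2, 0)
     R0 -= 6·R2  ⇒  (1, 0, 0, 5, 0)
     R1 -= 7·R2  ⇒  (0, 1, 0, 8, 1)
     R3 -= 2·R2  ⇒  (0, 0, 0, 0, 5)
column 3 empty below row 3
[4] R3 /= 5  ⇒  (0, 0, 0, 0, 1)
     R1 -= 1·R3  ⇒  (0, 1, 0, 8, 0)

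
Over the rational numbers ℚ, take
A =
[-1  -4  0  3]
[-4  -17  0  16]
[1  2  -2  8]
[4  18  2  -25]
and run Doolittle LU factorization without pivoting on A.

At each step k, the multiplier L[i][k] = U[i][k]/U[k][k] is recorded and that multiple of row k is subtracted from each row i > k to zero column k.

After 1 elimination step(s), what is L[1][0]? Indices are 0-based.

Step 1: pivot at (0,0) is -1.
  row1 ← row1 − (4)·row0  ⇒  L[1][0]=4, U row1=(0, -1, 0, 4)
  row2 ← row2 − (-1)·row0  ⇒  L[2][0]=-1, U row2=(0, -2, -2, 11)
  row3 ← row3 − (-4)·row0  ⇒  L[3][0]=-4, U row3=(0, 2, 2, -13)

L[1][0] = 4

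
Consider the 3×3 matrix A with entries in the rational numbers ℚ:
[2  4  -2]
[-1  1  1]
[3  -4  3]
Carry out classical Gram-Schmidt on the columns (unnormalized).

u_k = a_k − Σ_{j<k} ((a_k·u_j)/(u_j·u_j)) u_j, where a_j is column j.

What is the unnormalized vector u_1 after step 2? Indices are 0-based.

u_1 = (33/7, 9/14, -41/14)

Step 1: u_0 = a_0 = (2, -1, 3).
Step 2: u_1 = a_1 − (-5/14)·u_0 = (33/7, 9/14, -41/14).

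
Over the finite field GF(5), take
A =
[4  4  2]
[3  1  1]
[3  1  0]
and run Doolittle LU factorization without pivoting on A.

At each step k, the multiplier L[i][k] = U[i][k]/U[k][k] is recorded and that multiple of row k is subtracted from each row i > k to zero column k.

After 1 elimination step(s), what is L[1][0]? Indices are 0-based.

[col 0] pivot 4
  R1 -= 2*R0 → (0, 3, 2)  (L[1][0] := 2)
  R2 -= 2*R0 → (0, 3, 1)  (L[2][0] := 2)

L[1][0] = 2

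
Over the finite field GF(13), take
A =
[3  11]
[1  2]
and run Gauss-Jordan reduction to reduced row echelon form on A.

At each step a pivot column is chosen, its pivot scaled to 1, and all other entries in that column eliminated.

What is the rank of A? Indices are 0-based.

rank = 2

pivot(0,0)=3: scale R0 → (1, 8)
  clear (1,0): R1 −= (1)R0 → (0, 7)
pivot(1,1)=7: scale R1 → (0, 1)
  clear (0,1): R0 −= (8)R1 → (1, 0)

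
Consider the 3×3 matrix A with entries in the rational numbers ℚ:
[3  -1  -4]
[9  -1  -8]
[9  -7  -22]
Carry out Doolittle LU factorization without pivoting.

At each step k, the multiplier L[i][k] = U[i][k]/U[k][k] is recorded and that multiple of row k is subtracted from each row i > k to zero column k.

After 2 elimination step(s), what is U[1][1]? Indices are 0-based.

Step 1: pivot at (0,0) is 3.
  row1 ← row1 − (3)·row0  ⇒  L[1][0]=3, U row1=(0, 2, 4)
  row2 ← row2 − (3)·row0  ⇒  L[2][0]=3, U row2=(0, -4, -10)
Step 2: pivot at (1,1) is 2.
  row2 ← row2 − (-2)·row1  ⇒  L[2][1]=-2, U row2=(0, 0, -2)

U[1][1] = 2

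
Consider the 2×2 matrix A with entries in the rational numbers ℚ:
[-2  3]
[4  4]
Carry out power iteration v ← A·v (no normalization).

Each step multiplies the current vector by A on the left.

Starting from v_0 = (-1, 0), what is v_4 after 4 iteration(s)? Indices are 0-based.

v_4 = (-304, -352)

v_0 = (-1, 0).
v_1 = A·v_0 = (2, -4).
v_2 = A·v_1 = (-16, -8).
v_3 = A·v_2 = (8, -96).
v_4 = A·v_3 = (-304, -352).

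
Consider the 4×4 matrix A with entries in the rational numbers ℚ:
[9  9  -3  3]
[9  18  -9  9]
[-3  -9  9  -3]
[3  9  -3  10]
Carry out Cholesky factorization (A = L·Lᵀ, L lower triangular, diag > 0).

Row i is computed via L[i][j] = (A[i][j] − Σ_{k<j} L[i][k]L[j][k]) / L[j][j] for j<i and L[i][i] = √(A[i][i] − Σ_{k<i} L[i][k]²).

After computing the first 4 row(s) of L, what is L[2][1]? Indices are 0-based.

Step 1: L[0][0] = √(9) = 3.
  L[1][0] = (9) / L[0][0] = 3.
Step 2: L[1][1] = √(9) = 3.
  L[2][0] = (-3) / L[0][0] = -1.
  L[2][1] = (-6) / L[1][1] = -2.
Step 3: L[2][2] = √(4) = 2.
  L[3][0] = (3) / L[0][0] = 1.
  L[3][1] = (6) / L[1][1] = 2.
  L[3][2] = (2) / L[2][2] = 1.
Step 4: L[3][3] = √(4) = 2.

L[2][1] = -2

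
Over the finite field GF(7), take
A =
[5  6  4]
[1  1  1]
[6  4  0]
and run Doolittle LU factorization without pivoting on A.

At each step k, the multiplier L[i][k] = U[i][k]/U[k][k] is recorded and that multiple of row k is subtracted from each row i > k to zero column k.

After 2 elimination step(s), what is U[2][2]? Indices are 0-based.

Step 1: pivot at (0,0) is 5.
  row1 ← row1 − (3)·row0  ⇒  L[1][0]=3, U row1=(0, 4, 3)
  row2 ← row2 − (4)·row0  ⇒  L[2][0]=4, U row2=(0, 1, 5)
Step 2: pivot at (1,1) is 4.
  row2 ← row2 − (2)·row1  ⇒  L[2][1]=2, U row2=(0, 0, 6)

U[2][2] = 6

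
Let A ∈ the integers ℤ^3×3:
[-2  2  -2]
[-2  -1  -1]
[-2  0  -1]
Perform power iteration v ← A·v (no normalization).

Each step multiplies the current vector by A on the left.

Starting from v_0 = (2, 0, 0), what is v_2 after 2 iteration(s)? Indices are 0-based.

v_0 = (2, 0, 0).
v_1 = A·v_0 = (-4, -4, -4).
v_2 = A·v_1 = (8, 16, 12).

v_2 = (8, 16, 12)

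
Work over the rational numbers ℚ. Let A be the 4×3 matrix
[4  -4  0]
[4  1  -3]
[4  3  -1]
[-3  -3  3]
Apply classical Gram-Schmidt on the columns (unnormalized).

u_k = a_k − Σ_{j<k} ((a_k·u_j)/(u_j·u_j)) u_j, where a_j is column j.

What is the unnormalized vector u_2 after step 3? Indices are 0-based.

u_2 = (20/87, -1076/957, 1468/957, 272/319)

Step 1: u_0 = a_0 = (4, 4, 4, -3).
Step 2: u_1 = a_1 − (3/19)·u_0 = (-88/19, 7/19, 45/19, -48/19).
Step 3: u_2 = a_2 − (-25/57)·u_0 − (-105/319)·u_1 = (20/87, -1076/957, 1468/957, 272/319).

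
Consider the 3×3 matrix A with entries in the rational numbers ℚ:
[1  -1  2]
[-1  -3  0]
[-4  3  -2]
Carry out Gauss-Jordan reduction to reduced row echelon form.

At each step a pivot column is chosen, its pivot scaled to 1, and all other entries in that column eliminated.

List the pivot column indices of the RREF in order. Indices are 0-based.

pivot(0,0)=1: scale R0 → (1, -1, 2)
  clear (1,0): R1 −= (-1)R0 → (0, -4, 2)
  clear (2,0): R2 −= (-4)R0 → (0, -1, 6)
pivot(1,1)=-4: scale R1 → (0, 1, -1/2)
  clear (0,1): R0 −= (-1)R1 → (1, 0, 3/2)
  clear (2,1): R2 −= (-1)R1 → (0, 0, 11/2)
pivot(2,2)=11/2: scale R2 → (0, 0, 1)
  clear (0,2): R0 −= (3/2)R2 → (1, 0, 0)
  clear (1,2): R1 −= (-1/2)R2 → (0, 1, 0)

pivot columns: 0, 1, 2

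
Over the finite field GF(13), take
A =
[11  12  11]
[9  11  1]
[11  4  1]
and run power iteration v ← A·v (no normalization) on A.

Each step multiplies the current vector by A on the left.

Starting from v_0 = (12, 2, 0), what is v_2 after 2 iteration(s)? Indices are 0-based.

v_2 = (6, 10, 10)

v_0 = (12, 2, 0).
v_1 = A·v_0 = (0, 0, 10).
v_2 = A·v_1 = (6, 10, 10).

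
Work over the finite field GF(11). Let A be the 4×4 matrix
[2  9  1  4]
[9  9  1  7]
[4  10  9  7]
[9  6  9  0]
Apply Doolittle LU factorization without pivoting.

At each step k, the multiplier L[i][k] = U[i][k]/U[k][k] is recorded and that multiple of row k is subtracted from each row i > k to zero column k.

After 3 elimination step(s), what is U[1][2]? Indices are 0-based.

U[1][2] = 2

Step 1: pivot at (0,0) is 2.
  row1 ← row1 − (10)·row0  ⇒  L[1][0]=10, U row1=(0, 7, 2, 0)
  row2 ← row2 − (2)·row0  ⇒  L[2][0]=2, U row2=(0, 3, 7, 10)
  row3 ← row3 − (10)·row0  ⇒  L[3][0]=10, U row3=(0, 4, 10, 4)
Step 2: pivot at (1,1) is 7.
  row2 ← row2 − (2)·row1  ⇒  L[2][1]=2, U row2=(0, 0, 3, 10)
  row3 ← row3 − (10)·row1  ⇒  L[3][1]=10, U row3=(0, 0, 1, 4)
Step 3: pivot at (2,2) is 3.
  row3 ← row3 − (4)·row2  ⇒  L[3][2]=4, U row3=(0, 0, 0, 8)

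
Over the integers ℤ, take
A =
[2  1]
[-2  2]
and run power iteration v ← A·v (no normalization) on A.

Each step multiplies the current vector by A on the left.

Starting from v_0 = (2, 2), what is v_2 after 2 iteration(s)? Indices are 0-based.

v_0 = (2, 2).
v_1 = A·v_0 = (6, 0).
v_2 = A·v_1 = (12, -12).

v_2 = (12, -12)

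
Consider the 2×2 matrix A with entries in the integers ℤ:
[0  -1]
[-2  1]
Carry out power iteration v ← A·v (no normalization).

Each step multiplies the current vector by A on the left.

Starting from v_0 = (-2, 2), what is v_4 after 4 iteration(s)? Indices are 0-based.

v_0 = (-2, 2).
v_1 = A·v_0 = (-2, 6).
v_2 = A·v_1 = (-6, 10).
v_3 = A·v_2 = (-10, 22).
v_4 = A·v_3 = (-22, 42).

v_4 = (-22, 42)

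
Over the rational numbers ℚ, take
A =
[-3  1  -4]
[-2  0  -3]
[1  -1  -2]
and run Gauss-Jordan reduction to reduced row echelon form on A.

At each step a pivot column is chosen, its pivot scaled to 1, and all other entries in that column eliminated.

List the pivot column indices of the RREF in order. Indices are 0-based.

step 1: normalize row 0 (÷-3) = (1, -1/3, 4/3)
  row 1: subtract -2×row0 = (0, -2/3, -1/3)
  row 2: subtract 1×row0 = (0, -2/3, -10/3)
step 2: normalize row 1 (÷-2/3) = (0, 1, 1/2)
  row 0: subtract -1/3×row1 = (1, 0, 3/2)
  row 2: subtract -2/3×row1 = (0, 0, -3)
step 3: normalize row 2 (÷-3) = (0, 0, 1)
  row 0: subtract 3/2×row2 = (1, 0, 0)
  row 1: subtract 1/2×row2 = (0, 1, 0)

pivot columns: 0, 1, 2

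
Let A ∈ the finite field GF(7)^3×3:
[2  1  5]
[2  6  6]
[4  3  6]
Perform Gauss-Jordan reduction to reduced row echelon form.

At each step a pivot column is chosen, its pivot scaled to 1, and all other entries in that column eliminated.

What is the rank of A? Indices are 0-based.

pivot(0,0)=2: scale R0 → (1, 4, 6)
  clear (1,0): R1 −= (2)R0 → (0, 5, 1)
  clear (2,0): R2 −= (4)R0 → (0, 1, 3)
pivot(1,1)=5: scale R1 → (0, 1, 3)
  clear (0,1): R0 −= (4)R1 → (1, 0, 1)
  clear (2,1): R2 −= (1)R1 → (0, 0, 0)
col 2: no nonzero at/below row 2; advance.

rank = 2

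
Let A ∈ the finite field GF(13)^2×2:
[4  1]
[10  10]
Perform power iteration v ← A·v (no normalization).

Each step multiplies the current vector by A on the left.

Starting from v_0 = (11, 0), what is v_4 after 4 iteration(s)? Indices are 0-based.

v_0 = (11, 0).
v_1 = A·v_0 = (5, 6).
v_2 = A·v_1 = (0, 6).
v_3 = A·v_2 = (6, 8).
v_4 = A·v_3 = (6, 10).

v_4 = (6, 10)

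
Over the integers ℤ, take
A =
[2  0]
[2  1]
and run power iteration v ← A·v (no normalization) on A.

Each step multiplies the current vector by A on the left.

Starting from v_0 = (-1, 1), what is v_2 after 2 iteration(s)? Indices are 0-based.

v_2 = (-4, -5)

v_0 = (-1, 1).
v_1 = A·v_0 = (-2, -1).
v_2 = A·v_1 = (-4, -5).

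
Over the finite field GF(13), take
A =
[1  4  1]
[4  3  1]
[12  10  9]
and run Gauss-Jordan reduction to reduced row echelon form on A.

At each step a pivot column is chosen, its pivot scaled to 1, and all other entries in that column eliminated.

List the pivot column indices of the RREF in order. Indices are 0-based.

pivot columns: 0, 1, 2

step 1: normalize row 0 (÷1) = (1, 4, 1)
  row 1: subtract 4×row0 = (0, 0, 10)
  row 2: subtract 12×row0 = (0, 1, 10)
step 2: exchange rows 1,2
step 2: normalize row 1 (÷1) = (0, 1, 10)
  row 0: subtract 4×row1 = (1, 0, 0)
step 3: normalize row 2 (÷10) = (0, 0, 1)
  row 1: subtract 10×row2 = (0, 1, 0)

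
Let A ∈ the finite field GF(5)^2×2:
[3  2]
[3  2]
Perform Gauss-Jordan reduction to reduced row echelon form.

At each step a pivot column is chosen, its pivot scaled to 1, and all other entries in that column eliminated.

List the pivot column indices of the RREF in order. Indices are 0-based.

pivot columns: 0

pivot(0,0)=3: scale R0 → (1, 4)
  clear (1,0): R1 −= (3)R0 → (0, 0)
col 1: no nonzero at/below row 1; advance.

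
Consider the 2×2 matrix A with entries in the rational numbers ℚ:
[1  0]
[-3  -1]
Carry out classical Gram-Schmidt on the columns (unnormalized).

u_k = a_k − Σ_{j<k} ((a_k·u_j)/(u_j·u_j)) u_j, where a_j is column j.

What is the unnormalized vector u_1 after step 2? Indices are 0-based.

u_1 = (-3/10, -1/10)

Step 1: u_0 = a_0 = (1, -3).
Step 2: u_1 = a_1 − (3/10)·u_0 = (-3/10, -1/10).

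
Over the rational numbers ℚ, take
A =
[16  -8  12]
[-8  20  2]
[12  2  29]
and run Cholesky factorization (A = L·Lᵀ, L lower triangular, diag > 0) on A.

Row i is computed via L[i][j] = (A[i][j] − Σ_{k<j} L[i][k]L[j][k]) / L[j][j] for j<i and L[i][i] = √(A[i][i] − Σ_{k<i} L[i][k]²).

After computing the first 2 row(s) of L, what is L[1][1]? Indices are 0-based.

L[1][1] = 4

Step 1: L[0][0] = √(16) = 4.
  L[1][0] = (-8) / L[0][0] = -2.
Step 2: L[1][1] = √(16) = 4.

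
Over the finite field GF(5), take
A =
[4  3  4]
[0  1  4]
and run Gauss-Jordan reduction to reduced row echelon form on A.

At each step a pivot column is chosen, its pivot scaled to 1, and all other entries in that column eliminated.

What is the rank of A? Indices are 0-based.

step 1: normalize row 0 (÷4) = (1, 2, 1)
step 2: normalize row 1 (÷1) = (0, 1, 4)
  row 0: subtract 2×row1 = (1, 0, 3)

rank = 2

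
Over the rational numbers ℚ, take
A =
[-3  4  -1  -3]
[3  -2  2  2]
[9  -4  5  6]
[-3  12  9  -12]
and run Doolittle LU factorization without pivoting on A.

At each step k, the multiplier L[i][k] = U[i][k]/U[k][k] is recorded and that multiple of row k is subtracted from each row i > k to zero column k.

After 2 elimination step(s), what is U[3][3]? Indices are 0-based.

U[3][3] = -5

k=0: U[0][0]=-3
  eliminate (1,0): mult=-1, new row 1: (0, 2, 1, -1); set L[1][0]=-1
  eliminate (2,0): mult=-3, new row 2: (0, 8, 2, -3); set L[2][0]=-3
  eliminate (3,0): mult=1, new row 3: (0, 8, 10, -9); set L[3][0]=1
k=1: U[1][1]=2
  eliminate (2,1): mult=4, new row 2: (0, 0, -2, 1); set L[2][1]=4
  eliminate (3,1): mult=4, new row 3: (0, 0, 6, -5); set L[3][1]=4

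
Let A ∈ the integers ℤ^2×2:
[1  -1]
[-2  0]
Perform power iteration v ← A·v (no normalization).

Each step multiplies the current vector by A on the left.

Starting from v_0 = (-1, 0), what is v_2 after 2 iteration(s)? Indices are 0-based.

v_0 = (-1, 0).
v_1 = A·v_0 = (-1, 2).
v_2 = A·v_1 = (-3, 2).

v_2 = (-3, 2)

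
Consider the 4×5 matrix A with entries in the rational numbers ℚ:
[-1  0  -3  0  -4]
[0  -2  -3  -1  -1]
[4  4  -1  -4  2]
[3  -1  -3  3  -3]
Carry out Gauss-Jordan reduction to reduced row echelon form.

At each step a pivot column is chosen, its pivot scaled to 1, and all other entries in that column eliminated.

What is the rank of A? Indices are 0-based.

rank = 4

step 1: normalize row 0 (÷-1) = (1, 0, 3, 0, 4)
  row 2: subtract 4×row0 = (0, 4, -13, -4, -14)
  row 3: subtract 3×row0 = (0, -1, -12, 3, -15)
step 2: normalize row 1 (÷-2) = (0, 1, 3/2, 1/2, 1/2)
  row 2: subtract 4×row1 = (0, 0, -19, -6, -16)
  row 3: subtract -1×row1 = (0, 0, -21/2, 7/2, -29/2)
step 3: normalize row 2 (÷-19) = (0, 0, 1, 6/19, 16/19)
  row 0: subtract 3×row2 = (1, 0, 0, -18/19, 28/19)
  row 1: subtract 3/2×row2 = (0, 1, 0, 1/38, -29/38)
  row 3: subtract -21/2×row2 = (0, 0, 0, 259/38, -215/38)
step 4: normalize row 3 (÷259/38) = (0, 0, 0, 1, -215/259)
  row 0: subtract -18/19×row3 = (1, 0, 0, 0, 178/259)
  row 1: subtract 1/38×row3 = (0, 1, 0, 0, -192/259)
  row 2: subtract 6/19×row3 = (0, 0, 1, 0, 286/259)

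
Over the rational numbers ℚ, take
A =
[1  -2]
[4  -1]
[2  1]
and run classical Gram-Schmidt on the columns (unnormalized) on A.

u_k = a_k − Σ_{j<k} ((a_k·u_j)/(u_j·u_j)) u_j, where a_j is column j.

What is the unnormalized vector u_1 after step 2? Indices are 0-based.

Step 1: u_0 = a_0 = (1, 4, 2).
Step 2: u_1 = a_1 − (-4/21)·u_0 = (-38/21, -5/21, 29/21).

u_1 = (-38/21, -5/21, 29/21)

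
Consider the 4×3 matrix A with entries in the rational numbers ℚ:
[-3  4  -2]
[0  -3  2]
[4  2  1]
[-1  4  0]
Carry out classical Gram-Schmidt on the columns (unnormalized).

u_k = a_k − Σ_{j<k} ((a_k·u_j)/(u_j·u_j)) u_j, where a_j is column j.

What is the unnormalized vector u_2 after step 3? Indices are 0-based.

Step 1: u_0 = a_0 = (-3, 0, 4, -1).
Step 2: u_1 = a_1 − (-4/13)·u_0 = (40/13, -3, 42/13, 48/13).
Step 3: u_2 = a_2 − (5/13)·u_0 − (-116/553)·u_1 = (-111/553, 758/553, 11/79, 641/553).

u_2 = (-111/553, 758/553, 11/79, 641/553)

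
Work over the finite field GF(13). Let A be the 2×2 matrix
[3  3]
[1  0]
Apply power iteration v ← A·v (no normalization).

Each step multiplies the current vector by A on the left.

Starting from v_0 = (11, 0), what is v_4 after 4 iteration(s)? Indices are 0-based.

v_0 = (11, 0).
v_1 = A·v_0 = (7, 11).
v_2 = A·v_1 = (2, 7).
v_3 = A·v_2 = (1, 2).
v_4 = A·v_3 = (9, 1).

v_4 = (9, 1)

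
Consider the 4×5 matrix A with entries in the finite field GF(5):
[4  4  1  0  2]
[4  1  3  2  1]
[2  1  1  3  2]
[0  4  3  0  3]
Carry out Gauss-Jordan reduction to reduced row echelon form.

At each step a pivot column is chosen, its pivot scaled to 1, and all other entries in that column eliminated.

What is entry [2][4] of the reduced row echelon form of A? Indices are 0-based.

M[2][4] = 1

pivot(0,0)=4: scale R0 → (1, 1, 4, 0, 3)
  clear (1,0): R1 −= (4)R0 → (0, 2, 2, 2, 4)
  clear (2,0): R2 −= (2)R0 → (0, 4, 3, 3, 1)
pivot(1,1)=2: scale R1 → (0, 1, 1, 1, 2)
  clear (0,1): R0 −= (1)R1 → (1, 0, 3, 4, 1)
  clear (2,1): R2 −= (4)R1 → (0, 0, 4, 4, 3)
  clear (3,1): R3 −= (4)R1 → (0, 0, 4, 1, 0)
pivot(2,2)=4: scale R2 → (0, 0, 1, 1, 2)
  clear (0,2): R0 −= (3)R2 → (1, 0, 0, 1, 0)
  clear (1,2): R1 −= (1)R2 → (0, 1, 0, 0, 0)
  clear (3,2): R3 −= (4)R2 → (0, 0, 0, 2, 2)
pivot(3,3)=2: scale R3 → (0, 0, 0, 1, 1)
  clear (0,3): R0 −= (1)R3 → (1, 0, 0, 0, 4)
  clear (2,3): R2 −= (1)R3 → (0, 0, 1, 0, 1)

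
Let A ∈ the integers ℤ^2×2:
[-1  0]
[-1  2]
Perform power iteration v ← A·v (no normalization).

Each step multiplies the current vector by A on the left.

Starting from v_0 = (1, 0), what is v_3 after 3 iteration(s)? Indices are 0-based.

v_0 = (1, 0).
v_1 = A·v_0 = (-1, -1).
v_2 = A·v_1 = (1, -1).
v_3 = A·v_2 = (-1, -3).

v_3 = (-1, -3)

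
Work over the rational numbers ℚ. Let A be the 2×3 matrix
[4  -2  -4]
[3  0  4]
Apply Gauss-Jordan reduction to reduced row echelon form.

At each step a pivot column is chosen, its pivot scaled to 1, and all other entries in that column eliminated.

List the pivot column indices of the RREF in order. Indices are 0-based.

step 1: normalize row 0 (÷4) = (1, -1/2, -1)
  row 1: subtract 3×row0 = (0, 3/2, 7)
step 2: normalize row 1 (÷3/2) = (0, 1, 14/3)
  row 0: subtract -1/2×row1 = (1, 0, 4/3)

pivot columns: 0, 1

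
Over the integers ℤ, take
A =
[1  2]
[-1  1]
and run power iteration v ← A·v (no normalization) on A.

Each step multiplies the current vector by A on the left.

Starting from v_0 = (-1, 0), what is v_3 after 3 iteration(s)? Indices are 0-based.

v_3 = (5, 1)

v_0 = (-1, 0).
v_1 = A·v_0 = (-1, 1).
v_2 = A·v_1 = (1, 2).
v_3 = A·v_2 = (5, 1).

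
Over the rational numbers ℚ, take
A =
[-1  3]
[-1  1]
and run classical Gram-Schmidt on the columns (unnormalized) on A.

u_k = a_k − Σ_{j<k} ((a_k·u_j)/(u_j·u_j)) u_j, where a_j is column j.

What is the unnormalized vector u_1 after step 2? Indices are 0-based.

u_1 = (1, -1)

Step 1: u_0 = a_0 = (-1, -1).
Step 2: u_1 = a_1 − (-2)·u_0 = (1, -1).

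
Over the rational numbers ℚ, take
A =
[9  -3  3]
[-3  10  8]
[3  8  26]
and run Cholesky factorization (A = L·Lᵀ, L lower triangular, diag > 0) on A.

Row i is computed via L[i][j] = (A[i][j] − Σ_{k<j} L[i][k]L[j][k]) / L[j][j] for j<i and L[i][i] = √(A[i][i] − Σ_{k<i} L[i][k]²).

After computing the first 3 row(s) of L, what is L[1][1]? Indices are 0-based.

L[1][1] = 3

Step 1: L[0][0] = √(9) = 3.
  L[1][0] = (-3) / L[0][0] = -1.
Step 2: L[1][1] = √(9) = 3.
  L[2][0] = (3) / L[0][0] = 1.
  L[2][1] = (9) / L[1][1] = 3.
Step 3: L[2][2] = √(16) = 4.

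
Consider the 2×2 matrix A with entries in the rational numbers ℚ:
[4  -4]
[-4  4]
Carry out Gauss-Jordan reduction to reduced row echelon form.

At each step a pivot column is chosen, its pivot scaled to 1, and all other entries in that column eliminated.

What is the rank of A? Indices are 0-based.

rank = 1

[1] R0 /= 4  ⇒  (1, -1)
     R1 -= -4·R0  ⇒  (0, 0)
column 1 empty below row 1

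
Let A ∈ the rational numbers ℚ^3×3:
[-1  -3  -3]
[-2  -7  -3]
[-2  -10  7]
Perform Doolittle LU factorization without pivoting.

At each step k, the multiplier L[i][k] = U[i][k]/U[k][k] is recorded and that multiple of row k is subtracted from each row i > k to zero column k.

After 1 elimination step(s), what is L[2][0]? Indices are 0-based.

[col 0] pivot -1
  R1 -= 2*R0 → (0, -1, 3)  (L[1][0] := 2)
  R2 -= 2*R0 → (0, -4, 13)  (L[2][0] := 2)

L[2][0] = 2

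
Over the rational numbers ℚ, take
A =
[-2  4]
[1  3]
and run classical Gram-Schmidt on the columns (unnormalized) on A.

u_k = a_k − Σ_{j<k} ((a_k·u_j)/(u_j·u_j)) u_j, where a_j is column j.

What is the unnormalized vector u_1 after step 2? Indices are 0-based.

u_1 = (2, 4)

Step 1: u_0 = a_0 = (-2, 1).
Step 2: u_1 = a_1 − (-1)·u_0 = (2, 4).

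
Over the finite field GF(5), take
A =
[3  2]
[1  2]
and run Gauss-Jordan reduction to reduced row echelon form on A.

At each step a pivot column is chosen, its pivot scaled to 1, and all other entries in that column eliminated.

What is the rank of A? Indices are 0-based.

rank = 2

step 1: normalize row 0 (÷3) = (1, 4)
  row 1: subtract 1×row0 = (0, 3)
step 2: normalize row 1 (÷3) = (0, 1)
  row 0: subtract 4×row1 = (1, 0)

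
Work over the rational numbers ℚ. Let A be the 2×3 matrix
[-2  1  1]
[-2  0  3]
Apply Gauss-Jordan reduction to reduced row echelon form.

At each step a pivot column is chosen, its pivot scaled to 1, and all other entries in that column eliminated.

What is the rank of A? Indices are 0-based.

rank = 2

[1] R0 /= -2  ⇒  (1, -1/2, -1/2)
     R1 -= -2·R0  ⇒  (0, -1, 2)
[2] R1 /= -1  ⇒  (0, 1, -2)
     R0 -= -1/2·R1  ⇒  (1, 0, -3/2)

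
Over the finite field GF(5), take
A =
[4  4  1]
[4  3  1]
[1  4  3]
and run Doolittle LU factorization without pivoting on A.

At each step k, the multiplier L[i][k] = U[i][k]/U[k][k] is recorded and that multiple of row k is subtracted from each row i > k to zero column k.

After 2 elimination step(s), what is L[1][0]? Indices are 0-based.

Step 1: pivot at (0,0) is 4.
  row1 ← row1 − (1)·row0  ⇒  L[1][0]=1, U row1=(0, 4, 0)
  row2 ← row2 − (4)·row0  ⇒  L[2][0]=4, U row2=(0, 3, 4)
Step 2: pivot at (1,1) is 4.
  row2 ← row2 − (2)·row1  ⇒  L[2][1]=2, U row2=(0, 0, 4)

L[1][0] = 1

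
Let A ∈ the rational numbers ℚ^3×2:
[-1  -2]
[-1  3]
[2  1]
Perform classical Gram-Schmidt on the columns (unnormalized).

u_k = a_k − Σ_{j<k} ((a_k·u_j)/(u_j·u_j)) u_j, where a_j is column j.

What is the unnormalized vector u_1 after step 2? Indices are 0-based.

u_1 = (-11/6, 19/6, 2/3)

Step 1: u_0 = a_0 = (-1, -1, 2).
Step 2: u_1 = a_1 − (1/6)·u_0 = (-11/6, 19/6, 2/3).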